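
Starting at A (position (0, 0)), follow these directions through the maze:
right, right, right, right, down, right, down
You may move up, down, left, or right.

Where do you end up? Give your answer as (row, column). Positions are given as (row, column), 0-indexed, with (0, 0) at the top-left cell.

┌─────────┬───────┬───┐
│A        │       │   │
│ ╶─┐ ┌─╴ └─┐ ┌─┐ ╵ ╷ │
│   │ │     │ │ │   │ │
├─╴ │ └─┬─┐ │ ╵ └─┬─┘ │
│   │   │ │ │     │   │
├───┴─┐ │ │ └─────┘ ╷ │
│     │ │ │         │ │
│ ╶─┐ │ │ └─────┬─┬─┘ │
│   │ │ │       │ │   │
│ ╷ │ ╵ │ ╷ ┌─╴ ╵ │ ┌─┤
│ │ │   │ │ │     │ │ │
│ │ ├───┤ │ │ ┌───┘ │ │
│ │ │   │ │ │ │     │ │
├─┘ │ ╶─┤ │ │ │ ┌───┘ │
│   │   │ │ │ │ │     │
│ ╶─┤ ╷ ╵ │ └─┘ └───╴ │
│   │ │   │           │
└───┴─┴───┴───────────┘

Following directions step by step:
Start: (0, 0)
  right: (0, 0) → (0, 1)
  right: (0, 1) → (0, 2)
  right: (0, 2) → (0, 3)
  right: (0, 3) → (0, 4)
  down: (0, 4) → (1, 4)
  right: (1, 4) → (1, 5)
  down: (1, 5) → (2, 5)
Final position: (2, 5)

Path taken:

┌─────────┬───────┬───┐
│A → → → ↓│       │   │
│ ╶─┐ ┌─╴ └─┐ ┌─┐ ╵ ╷ │
│   │ │  ↳ ↓│ │ │   │ │
├─╴ │ └─┬─┐ │ ╵ └─┬─┘ │
│   │   │ │B│     │   │
├───┴─┐ │ │ └─────┘ ╷ │
│     │ │ │         │ │
│ ╶─┐ │ │ └─────┬─┬─┘ │
│   │ │ │       │ │   │
│ ╷ │ ╵ │ ╷ ┌─╴ ╵ │ ┌─┤
│ │ │   │ │ │     │ │ │
│ │ ├───┤ │ │ ┌───┘ │ │
│ │ │   │ │ │ │     │ │
├─┘ │ ╶─┤ │ │ │ ┌───┘ │
│   │   │ │ │ │ │     │
│ ╶─┤ ╷ ╵ │ └─┘ └───╴ │
│   │ │   │           │
└───┴─┴───┴───────────┘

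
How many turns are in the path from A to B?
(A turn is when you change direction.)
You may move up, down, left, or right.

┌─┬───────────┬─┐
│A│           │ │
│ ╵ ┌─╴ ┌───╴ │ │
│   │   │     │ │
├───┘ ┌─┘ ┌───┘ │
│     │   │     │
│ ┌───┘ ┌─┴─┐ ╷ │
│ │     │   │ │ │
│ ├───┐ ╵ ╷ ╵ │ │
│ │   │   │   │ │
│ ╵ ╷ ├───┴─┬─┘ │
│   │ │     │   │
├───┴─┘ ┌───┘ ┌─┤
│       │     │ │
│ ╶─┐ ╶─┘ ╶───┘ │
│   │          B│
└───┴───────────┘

Directions: down, right, up, right, right, right, right, right, down, left, left, down, left, down, down, right, up, right, down, right, up, up, right, down, down, down, left, down, left, left, down, right, right, right
Number of turns: 21

Solution:

┌─┬───────────┬─┐
│A│↱ → → → → ↓│ │
│ ╵ ┌─╴ ┌───╴ │ │
│↳ ↑│   │↓ ← ↲│ │
├───┘ ┌─┘ ┌───┘ │
│     │↓ ↲│  ↱ ↓│
│ ┌───┘ ┌─┴─┐ ╷ │
│ │    ↓│↱ ↓│↑│↓│
│ ├───┐ ╵ ╷ ╵ │ │
│ │   │↳ ↑│↳ ↑│↓│
│ ╵ ╷ ├───┴─┬─┘ │
│   │ │     │↓ ↲│
├───┴─┘ ┌───┘ ┌─┤
│       │↓ ← ↲│ │
│ ╶─┐ ╶─┘ ╶───┘ │
│   │    ↳ → → B│
└───┴───────────┘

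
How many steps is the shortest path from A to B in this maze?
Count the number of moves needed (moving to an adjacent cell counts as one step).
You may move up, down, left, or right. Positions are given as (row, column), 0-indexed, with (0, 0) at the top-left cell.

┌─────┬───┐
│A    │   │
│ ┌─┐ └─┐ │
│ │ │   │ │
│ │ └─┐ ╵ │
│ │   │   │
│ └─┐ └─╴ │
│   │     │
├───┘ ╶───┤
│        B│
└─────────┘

Using BFS to find shortest path:
Start: (0, 0), End: (4, 4)
Path found:
(0,0) → (0,1) → (0,2) → (1,2) → (1,3) → (2,3) → (2,4) → (3,4) → (3,3) → (3,2) → (4,2) → (4,3) → (4,4)
Number of steps: 12

Solution:

┌─────┬───┐
│A → ↓│   │
│ ┌─┐ └─┐ │
│ │ │↳ ↓│ │
│ │ └─┐ ╵ │
│ │   │↳ ↓│
│ └─┐ └─╴ │
│   │↓ ← ↲│
├───┘ ╶───┤
│    ↳ → B│
└─────────┘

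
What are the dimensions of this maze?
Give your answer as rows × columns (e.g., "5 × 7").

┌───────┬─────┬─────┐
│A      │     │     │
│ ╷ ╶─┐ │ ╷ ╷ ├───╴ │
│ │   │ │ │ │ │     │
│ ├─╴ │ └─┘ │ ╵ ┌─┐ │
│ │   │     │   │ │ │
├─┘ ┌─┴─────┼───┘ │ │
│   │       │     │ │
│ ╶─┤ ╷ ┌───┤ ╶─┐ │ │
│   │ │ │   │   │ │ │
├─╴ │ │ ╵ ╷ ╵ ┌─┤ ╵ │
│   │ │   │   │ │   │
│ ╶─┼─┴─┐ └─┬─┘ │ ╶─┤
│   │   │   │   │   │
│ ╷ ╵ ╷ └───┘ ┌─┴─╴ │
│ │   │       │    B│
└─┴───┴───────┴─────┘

Counting the maze dimensions:
Rows (vertical): 8
Columns (horizontal): 10
Dimensions: 8 × 10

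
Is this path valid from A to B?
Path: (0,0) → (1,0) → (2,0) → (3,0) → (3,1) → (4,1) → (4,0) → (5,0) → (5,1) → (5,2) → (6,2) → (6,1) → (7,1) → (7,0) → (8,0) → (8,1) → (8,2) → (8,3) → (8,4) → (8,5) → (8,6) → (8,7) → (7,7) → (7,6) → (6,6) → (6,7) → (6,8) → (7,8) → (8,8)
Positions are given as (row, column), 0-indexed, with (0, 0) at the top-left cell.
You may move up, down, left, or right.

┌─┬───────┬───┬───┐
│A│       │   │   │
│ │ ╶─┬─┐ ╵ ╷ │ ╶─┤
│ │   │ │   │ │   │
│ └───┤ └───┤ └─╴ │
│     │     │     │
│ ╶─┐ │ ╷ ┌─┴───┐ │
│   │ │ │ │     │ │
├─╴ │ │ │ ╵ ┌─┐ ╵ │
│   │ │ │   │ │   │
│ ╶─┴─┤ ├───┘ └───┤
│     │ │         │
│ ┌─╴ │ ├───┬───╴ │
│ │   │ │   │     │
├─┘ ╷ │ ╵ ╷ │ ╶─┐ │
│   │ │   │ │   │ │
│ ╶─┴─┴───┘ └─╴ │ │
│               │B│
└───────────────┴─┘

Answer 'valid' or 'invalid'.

Checking path validity:
Result: All consecutive moves are passable.

valid

Correct solution:

┌─┬───────┬───┬───┐
│A│       │   │   │
│ │ ╶─┬─┐ ╵ ╷ │ ╶─┤
│↓│   │ │   │ │   │
│ └───┤ └───┤ └─╴ │
│↓    │     │     │
│ ╶─┐ │ ╷ ┌─┴───┐ │
│↳ ↓│ │ │ │     │ │
├─╴ │ │ │ ╵ ┌─┐ ╵ │
│↓ ↲│ │ │   │ │   │
│ ╶─┴─┤ ├───┘ └───┤
│↳ → ↓│ │         │
│ ┌─╴ │ ├───┬───╴ │
│ │↓ ↲│ │   │↱ → ↓│
├─┘ ╷ │ ╵ ╷ │ ╶─┐ │
│↓ ↲│ │   │ │↑ ↰│↓│
│ ╶─┴─┴───┘ └─╴ │ │
│↳ → → → → → → ↑│B│
└───────────────┴─┘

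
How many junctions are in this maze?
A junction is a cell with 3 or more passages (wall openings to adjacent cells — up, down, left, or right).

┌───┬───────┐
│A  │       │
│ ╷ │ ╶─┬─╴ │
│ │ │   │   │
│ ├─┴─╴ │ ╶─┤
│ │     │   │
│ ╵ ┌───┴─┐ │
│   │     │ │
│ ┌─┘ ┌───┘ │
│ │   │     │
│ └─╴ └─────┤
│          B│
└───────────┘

Checking each cell for number of passages:

Junctions found (3+ passages):
  (3, 0): 3 passages
  (4, 2): 3 passages
  (5, 2): 3 passages
Total junctions: 3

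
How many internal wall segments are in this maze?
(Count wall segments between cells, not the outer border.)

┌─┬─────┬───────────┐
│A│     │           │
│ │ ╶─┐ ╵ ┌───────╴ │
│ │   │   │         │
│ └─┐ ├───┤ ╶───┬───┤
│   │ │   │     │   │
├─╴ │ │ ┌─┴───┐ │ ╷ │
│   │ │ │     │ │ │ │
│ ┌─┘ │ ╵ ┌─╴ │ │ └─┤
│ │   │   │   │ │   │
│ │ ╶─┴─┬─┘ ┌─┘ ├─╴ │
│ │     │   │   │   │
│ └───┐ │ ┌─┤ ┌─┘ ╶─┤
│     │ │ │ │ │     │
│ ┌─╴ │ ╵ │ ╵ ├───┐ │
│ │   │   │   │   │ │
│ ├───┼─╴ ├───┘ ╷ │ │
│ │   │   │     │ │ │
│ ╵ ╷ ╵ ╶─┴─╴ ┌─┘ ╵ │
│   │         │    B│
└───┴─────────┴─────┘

Counting internal wall segments:
Total internal walls: 81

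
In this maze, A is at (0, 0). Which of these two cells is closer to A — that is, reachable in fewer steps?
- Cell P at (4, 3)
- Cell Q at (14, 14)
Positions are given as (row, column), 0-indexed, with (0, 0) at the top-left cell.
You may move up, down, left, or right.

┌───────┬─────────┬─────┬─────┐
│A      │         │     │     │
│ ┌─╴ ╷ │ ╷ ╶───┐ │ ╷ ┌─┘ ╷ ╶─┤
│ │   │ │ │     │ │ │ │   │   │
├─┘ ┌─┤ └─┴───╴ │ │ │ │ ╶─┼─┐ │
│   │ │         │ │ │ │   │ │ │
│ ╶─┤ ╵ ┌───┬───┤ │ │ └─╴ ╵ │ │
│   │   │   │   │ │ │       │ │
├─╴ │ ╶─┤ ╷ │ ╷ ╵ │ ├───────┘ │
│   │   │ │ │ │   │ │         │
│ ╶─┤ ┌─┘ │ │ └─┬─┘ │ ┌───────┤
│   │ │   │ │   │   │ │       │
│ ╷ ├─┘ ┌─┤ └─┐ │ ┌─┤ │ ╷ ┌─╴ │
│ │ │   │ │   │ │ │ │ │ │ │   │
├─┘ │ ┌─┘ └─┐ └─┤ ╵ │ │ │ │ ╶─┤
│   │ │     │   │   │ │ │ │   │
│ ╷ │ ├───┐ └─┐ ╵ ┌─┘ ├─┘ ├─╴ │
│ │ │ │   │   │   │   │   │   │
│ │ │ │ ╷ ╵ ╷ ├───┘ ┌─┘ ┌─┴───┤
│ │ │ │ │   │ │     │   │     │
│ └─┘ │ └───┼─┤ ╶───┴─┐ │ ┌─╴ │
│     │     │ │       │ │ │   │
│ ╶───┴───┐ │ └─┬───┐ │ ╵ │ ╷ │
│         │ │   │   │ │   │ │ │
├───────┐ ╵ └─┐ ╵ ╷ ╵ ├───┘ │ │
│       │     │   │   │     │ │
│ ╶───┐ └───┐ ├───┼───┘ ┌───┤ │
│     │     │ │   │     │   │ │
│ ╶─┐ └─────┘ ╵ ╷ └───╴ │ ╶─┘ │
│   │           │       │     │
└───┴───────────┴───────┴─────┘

Shortest path A → P at (4, 3): 9 steps
Shortest path A → Q at (14, 14): 46 steps

P is closer (9 steps vs 46 steps).

Path to P:

┌───────┬─────────┬─────┬─────┐
│A → → ↓│         │     │     │
│ ┌─╴ ╷ │ ╷ ╶───┐ │ ╷ ┌─┘ ╷ ╶─┤
│ │   │↓│ │     │ │ │ │   │   │
├─┘ ┌─┤ └─┴───╴ │ │ │ │ ╶─┼─┐ │
│   │ │↓        │ │ │ │   │ │ │
│ ╶─┤ ╵ ┌───┬───┤ │ │ └─╴ ╵ │ │
│   │↓ ↲│   │   │ │ │       │ │
├─╴ │ ╶─┤ ╷ │ ╷ ╵ │ ├───────┘ │
│   │↳ P│ │ │ │   │ │         │
│ ╶─┤ ┌─┘ │ │ └─┬─┘ │ ┌───────┤
│   │ │   │ │   │   │ │       │
│ ╷ ├─┘ ┌─┤ └─┐ │ ┌─┤ │ ╷ ┌─╴ │
│ │ │   │ │   │ │ │ │ │ │ │   │
├─┘ │ ┌─┘ └─┐ └─┤ ╵ │ │ │ │ ╶─┤
│   │ │     │   │   │ │ │ │   │
│ ╷ │ ├───┐ └─┐ ╵ ┌─┘ ├─┘ ├─╴ │
│ │ │ │   │   │   │   │   │   │
│ │ │ │ ╷ ╵ ╷ ├───┘ ┌─┘ ┌─┴───┤
│ │ │ │ │   │ │     │   │     │
│ └─┘ │ └───┼─┤ ╶───┴─┐ │ ┌─╴ │
│     │     │ │       │ │ │   │
│ ╶───┴───┐ │ └─┬───┐ │ ╵ │ ╷ │
│         │ │   │   │ │   │ │ │
├───────┐ ╵ └─┐ ╵ ╷ ╵ ├───┘ │ │
│       │     │   │   │     │ │
│ ╶───┐ └───┐ ├───┼───┘ ┌───┤ │
│     │     │ │   │     │   │ │
│ ╶─┐ └─────┘ ╵ ╷ └───╴ │ ╶─┘ │
│   │           │       │     │
└───┴───────────┴───────┴─────┘

Path to Q:

┌───────┬─────────┬─────┬─────┐
│A → ↓  │         │     │     │
│ ┌─╴ ╷ │ ╷ ╶───┐ │ ╷ ┌─┘ ╷ ╶─┤
│ │↓ ↲│ │ │     │ │ │ │   │   │
├─┘ ┌─┤ └─┴───╴ │ │ │ │ ╶─┼─┐ │
│↓ ↲│ │         │ │ │ │   │ │ │
│ ╶─┤ ╵ ┌───┬───┤ │ │ └─╴ ╵ │ │
│↳ ↓│   │   │   │ │ │       │ │
├─╴ │ ╶─┤ ╷ │ ╷ ╵ │ ├───────┘ │
│↓ ↲│   │ │ │ │   │ │         │
│ ╶─┤ ┌─┘ │ │ └─┬─┘ │ ┌───────┤
│↳ ↓│ │   │ │   │   │ │       │
│ ╷ ├─┘ ┌─┤ └─┐ │ ┌─┤ │ ╷ ┌─╴ │
│ │↓│   │ │   │ │ │ │ │ │ │   │
├─┘ │ ┌─┘ └─┐ └─┤ ╵ │ │ │ │ ╶─┤
│↓ ↲│ │     │   │   │ │ │ │   │
│ ╷ │ ├───┐ └─┐ ╵ ┌─┘ ├─┘ ├─╴ │
│↓│ │ │   │   │   │   │   │   │
│ │ │ │ ╷ ╵ ╷ ├───┘ ┌─┘ ┌─┴───┤
│↓│ │ │ │   │ │     │   │     │
│ └─┘ │ └───┼─┤ ╶───┴─┐ │ ┌─╴ │
│↓    │     │ │       │ │ │↱ ↓│
│ ╶───┴───┐ │ └─┬───┐ │ ╵ │ ╷ │
│↳ → → → ↓│ │   │   │ │   │↑│↓│
├───────┐ ╵ └─┐ ╵ ╷ ╵ ├───┘ │ │
│       │↳ → ↓│   │   │↱ → ↑│↓│
│ ╶───┐ └───┐ ├───┼───┘ ┌───┤ │
│     │     │↓│↱ ↓│    ↑│   │↓│
│ ╶─┐ └─────┘ ╵ ╷ └───╴ │ ╶─┘ │
│   │        ↳ ↑│↳ → → ↑│    Q│
└───┴───────────┴───────┴─────┘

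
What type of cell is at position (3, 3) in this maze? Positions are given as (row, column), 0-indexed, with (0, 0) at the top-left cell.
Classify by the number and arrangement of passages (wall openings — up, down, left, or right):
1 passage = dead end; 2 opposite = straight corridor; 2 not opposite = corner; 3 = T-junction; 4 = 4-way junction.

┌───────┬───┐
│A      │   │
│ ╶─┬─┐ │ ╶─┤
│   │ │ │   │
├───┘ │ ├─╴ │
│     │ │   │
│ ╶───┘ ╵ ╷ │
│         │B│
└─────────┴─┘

Checking cell at (3, 3):
Number of passages: 3
Cell type: T-junction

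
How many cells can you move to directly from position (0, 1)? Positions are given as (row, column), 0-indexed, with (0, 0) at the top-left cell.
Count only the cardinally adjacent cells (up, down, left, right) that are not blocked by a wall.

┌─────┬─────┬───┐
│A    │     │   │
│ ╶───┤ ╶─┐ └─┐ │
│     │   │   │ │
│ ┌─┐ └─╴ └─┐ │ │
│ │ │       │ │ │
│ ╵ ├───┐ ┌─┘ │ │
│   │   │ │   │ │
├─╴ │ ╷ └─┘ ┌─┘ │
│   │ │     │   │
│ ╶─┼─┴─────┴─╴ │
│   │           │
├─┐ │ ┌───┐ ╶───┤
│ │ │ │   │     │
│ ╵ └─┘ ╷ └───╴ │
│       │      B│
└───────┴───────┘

Checking passable neighbors of (0, 1):
Neighbors: (0, 0), (0, 2)
Count: 2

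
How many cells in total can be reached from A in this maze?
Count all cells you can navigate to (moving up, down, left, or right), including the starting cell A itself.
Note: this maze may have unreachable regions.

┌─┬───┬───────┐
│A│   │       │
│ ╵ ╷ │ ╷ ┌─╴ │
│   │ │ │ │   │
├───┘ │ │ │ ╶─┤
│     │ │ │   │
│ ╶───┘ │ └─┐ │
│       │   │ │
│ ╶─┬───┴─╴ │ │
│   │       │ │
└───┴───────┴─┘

Using BFS/flood-fill to find all reachable cells from A:
Maze size: 5 × 7 = 35 total cells
All cells are reachable — the maze is fully connected.
Reachable cells: 35

Reachable region (· marks reachable cells):

┌─┬───┬───────┐
│A│· ·│· · · ·│
│ ╵ ╷ │ ╷ ┌─╴ │
│· ·│·│·│·│· ·│
├───┘ │ │ │ ╶─┤
│· · ·│·│·│· ·│
│ ╶───┘ │ └─┐ │
│· · · ·│· ·│·│
│ ╶─┬───┴─╴ │ │
│· ·│· · · ·│·│
└───┴───────┴─┘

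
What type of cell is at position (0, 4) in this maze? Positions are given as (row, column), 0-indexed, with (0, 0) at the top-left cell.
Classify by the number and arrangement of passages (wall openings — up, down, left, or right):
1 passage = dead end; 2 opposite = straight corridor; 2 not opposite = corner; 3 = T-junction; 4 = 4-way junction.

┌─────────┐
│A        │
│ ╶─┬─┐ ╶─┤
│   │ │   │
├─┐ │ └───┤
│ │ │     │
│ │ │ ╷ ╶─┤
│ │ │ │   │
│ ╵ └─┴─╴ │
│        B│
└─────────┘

Checking cell at (0, 4):
Number of passages: 1
Cell type: dead end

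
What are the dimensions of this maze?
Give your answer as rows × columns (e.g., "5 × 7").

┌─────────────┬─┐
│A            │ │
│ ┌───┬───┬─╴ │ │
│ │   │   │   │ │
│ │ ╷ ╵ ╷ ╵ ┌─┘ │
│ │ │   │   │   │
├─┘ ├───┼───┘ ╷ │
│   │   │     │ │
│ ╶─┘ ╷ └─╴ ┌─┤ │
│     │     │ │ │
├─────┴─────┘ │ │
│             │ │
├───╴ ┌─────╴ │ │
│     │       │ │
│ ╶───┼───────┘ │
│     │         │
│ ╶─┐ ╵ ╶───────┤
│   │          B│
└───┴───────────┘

Counting the maze dimensions:
Rows (vertical): 9
Columns (horizontal): 8
Dimensions: 9 × 8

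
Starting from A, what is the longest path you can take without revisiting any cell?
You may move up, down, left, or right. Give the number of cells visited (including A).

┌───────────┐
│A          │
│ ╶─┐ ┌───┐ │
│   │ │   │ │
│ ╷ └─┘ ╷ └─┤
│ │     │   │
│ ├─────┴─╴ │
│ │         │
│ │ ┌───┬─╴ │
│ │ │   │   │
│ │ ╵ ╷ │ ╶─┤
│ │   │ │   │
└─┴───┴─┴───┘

Finding longest simple path using DFS:
Start: (0, 0)
Longest path visits 21 cells
Path: A → down → right → down → right → right → up → right → down → right → down → left → left → left → left → down → down → right → up → right → down

Solution:

┌───────────┐
│A          │
│ ╶─┐ ┌───┐ │
│↳ ↓│ │↱ ↓│ │
│ ╷ └─┘ ╷ └─┤
│ │↳ → ↑│↳ ↓│
│ ├─────┴─╴ │
│ │↓ ← ← ← ↲│
│ │ ┌───┬─╴ │
│ │↓│↱ ↓│   │
│ │ ╵ ╷ │ ╶─┤
│ │↳ ↑│B│   │
└─┴───┴─┴───┘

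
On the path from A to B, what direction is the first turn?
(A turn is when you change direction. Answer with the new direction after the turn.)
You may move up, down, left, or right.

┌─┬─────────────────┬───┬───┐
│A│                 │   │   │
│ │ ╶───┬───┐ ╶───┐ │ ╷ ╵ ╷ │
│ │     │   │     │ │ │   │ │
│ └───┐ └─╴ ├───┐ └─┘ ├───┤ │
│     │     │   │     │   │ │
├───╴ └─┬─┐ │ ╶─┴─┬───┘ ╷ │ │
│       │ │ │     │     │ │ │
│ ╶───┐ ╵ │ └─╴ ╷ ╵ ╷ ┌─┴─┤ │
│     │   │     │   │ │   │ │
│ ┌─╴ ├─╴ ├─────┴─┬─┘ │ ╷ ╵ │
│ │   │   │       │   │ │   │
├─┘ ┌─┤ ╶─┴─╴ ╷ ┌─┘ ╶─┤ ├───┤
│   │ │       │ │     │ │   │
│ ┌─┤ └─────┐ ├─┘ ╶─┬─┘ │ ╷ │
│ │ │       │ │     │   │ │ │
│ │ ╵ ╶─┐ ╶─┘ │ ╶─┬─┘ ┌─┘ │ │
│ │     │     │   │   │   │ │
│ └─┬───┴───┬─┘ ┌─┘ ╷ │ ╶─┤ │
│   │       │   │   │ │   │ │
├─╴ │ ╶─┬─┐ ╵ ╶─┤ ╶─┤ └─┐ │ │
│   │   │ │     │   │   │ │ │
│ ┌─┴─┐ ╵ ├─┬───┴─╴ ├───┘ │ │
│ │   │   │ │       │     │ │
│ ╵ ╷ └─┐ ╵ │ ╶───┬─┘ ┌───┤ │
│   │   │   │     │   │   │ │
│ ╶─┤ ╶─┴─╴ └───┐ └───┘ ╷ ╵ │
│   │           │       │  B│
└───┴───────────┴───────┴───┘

Directions: down, down, right, right, down, left, left, down, right, right, down, left, down, left, down, down, down, right, down, left, down, down, right, up, right, down, down, right, right, right, up, left, up, left, up, left, up, right, right, right, down, right, up, right, up, up, right, up, right, up, right, up, up, left, down, left, up, left, down, left, left, up, up, left, left, up, left, left, up, right, right, right, right, right, down, right, right, down, right, right, up, up, right, down, right, up, right, down, down, down, down, down, left, up, left, down, down, down, left, down, left, down, left, down, right, down, left, left, left, down, right, right, down, right, right, right, up, right, down, right
First turn direction: right

Solution:

┌─┬─────────────────┬───┬───┐
│A│↱ → → → → ↓      │↱ ↓│↱ ↓│
│ │ ╶───┬───┐ ╶───┐ │ ╷ ╵ ╷ │
│↓│↑ ← ↰│   │↳ → ↓│ │↑│↳ ↑│↓│
│ └───┐ └─╴ ├───┐ └─┘ ├───┤ │
│↳ → ↓│↑ ← ↰│   │↳ → ↑│   │↓│
├───╴ └─┬─┐ │ ╶─┴─┬───┘ ╷ │ │
│↓ ← ↲  │ │↑│  ↓ ↰│↓ ↰  │ │↓│
│ ╶───┐ ╵ │ └─╴ ╷ ╵ ╷ ┌─┴─┤ │
│↳ → ↓│   │↑ ← ↲│↑ ↲│↑│↓ ↰│↓│
│ ┌─╴ ├─╴ ├─────┴─┬─┘ │ ╷ ╵ │
│ │↓ ↲│   │       │↱ ↑│↓│↑ ↲│
├─┘ ┌─┤ ╶─┴─╴ ╷ ┌─┘ ╶─┤ ├───┤
│↓ ↲│ │       │ │↱ ↑  │↓│   │
│ ┌─┤ └─────┐ ├─┘ ╶─┬─┘ │ ╷ │
│↓│ │       │ │↱ ↑  │↓ ↲│ │ │
│ │ ╵ ╶─┐ ╶─┘ │ ╶─┬─┘ ┌─┘ │ │
│↓│     │     │↑  │↓ ↲│   │ │
│ └─┬───┴───┬─┘ ┌─┘ ╷ │ ╶─┤ │
│↳ ↓│↱ → → ↓│↱ ↑│↓ ↲│ │   │ │
├─╴ │ ╶─┬─┐ ╵ ╶─┤ ╶─┤ └─┐ │ │
│↓ ↲│↑ ↰│ │↳ ↑  │↳ ↓│   │ │ │
│ ┌─┴─┐ ╵ ├─┬───┴─╴ ├───┘ │ │
│↓│↱ ↓│↑ ↰│ │↓ ← ← ↲│     │ │
│ ╵ ╷ └─┐ ╵ │ ╶───┬─┘ ┌───┤ │
│↳ ↑│↓  │↑ ↰│↳ → ↓│   │↱ ↓│ │
│ ╶─┤ ╶─┴─╴ └───┐ └───┘ ╷ ╵ │
│   │↳ → → ↑    │↳ → → ↑│↳ B│
└───┴───────────┴───────┴───┘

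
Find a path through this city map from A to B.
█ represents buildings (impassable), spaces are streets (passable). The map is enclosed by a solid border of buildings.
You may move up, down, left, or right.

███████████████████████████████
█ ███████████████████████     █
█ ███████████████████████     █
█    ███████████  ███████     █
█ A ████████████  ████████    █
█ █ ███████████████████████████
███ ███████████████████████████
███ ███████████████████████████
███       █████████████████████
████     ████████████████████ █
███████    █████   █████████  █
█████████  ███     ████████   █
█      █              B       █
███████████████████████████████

Finding the shortest path from A to B:
Movement: cardinal only
Path length: 28 steps
Directions: right → down → down → down → down → right → down → right → right → right → down → right → right → down → down → right → right → right → right → right → right → right → right → right → right → right → right → right

Solution:

███████████████████████████████
█ ███████████████████████     █
█ ███████████████████████     █
█    ███████████  ███████     █
█ A↓████████████  ████████    █
█ █↓███████████████████████████
███↓███████████████████████████
███↓███████████████████████████
███↳↓     █████████████████████
████↳→→↓ ████████████████████ █
███████↳→↓ █████   █████████  █
█████████↓ ███     ████████   █
█      █ ↳→→→→→→→→→→→→B       █
███████████████████████████████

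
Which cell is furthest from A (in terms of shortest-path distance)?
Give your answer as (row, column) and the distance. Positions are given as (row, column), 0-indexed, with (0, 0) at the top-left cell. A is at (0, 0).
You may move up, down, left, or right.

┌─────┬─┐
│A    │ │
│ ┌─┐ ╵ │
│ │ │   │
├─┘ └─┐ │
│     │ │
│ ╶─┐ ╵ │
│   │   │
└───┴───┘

Computing BFS distances from A to all cells:
Furthest cell: (3, 1)
Distance: 12 steps

Path from A to the furthest cell:

┌─────┬─┐
│A → ↓│ │
│ ┌─┐ ╵ │
│ │ │↳ ↓│
├─┘ └─┐ │
│↓ ← ↰│↓│
│ ╶─┐ ╵ │
│↳ B│↑ ↲│
└───┴───┘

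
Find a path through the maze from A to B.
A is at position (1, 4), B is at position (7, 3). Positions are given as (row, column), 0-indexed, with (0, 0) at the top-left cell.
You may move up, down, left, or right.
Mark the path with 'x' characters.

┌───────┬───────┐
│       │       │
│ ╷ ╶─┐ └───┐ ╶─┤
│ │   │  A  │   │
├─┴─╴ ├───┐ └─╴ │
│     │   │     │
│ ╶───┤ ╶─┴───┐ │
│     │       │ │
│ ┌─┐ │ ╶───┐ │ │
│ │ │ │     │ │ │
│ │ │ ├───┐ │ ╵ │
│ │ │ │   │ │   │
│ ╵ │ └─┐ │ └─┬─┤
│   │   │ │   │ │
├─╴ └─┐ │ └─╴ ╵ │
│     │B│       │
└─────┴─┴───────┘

Finding the shortest path from (1, 4) to (7, 3):
Path length: 17 steps
Directions: left → up → left → left → down → right → down → left → left → down → right → right → down → down → down → right → down

Solution:

┌───────┬───────┐
│  x x x│       │
│ ╷ ╶─┐ └───┐ ╶─┤
│ │x x│x A  │   │
├─┴─╴ ├───┐ └─╴ │
│x x x│   │     │
│ ╶───┤ ╶─┴───┐ │
│x x x│       │ │
│ ┌─┐ │ ╶───┐ │ │
│ │ │x│     │ │ │
│ │ │ ├───┐ │ ╵ │
│ │ │x│   │ │   │
│ ╵ │ └─┐ │ └─┬─┤
│   │x x│ │   │ │
├─╴ └─┐ │ └─╴ ╵ │
│     │B│       │
└─────┴─┴───────┘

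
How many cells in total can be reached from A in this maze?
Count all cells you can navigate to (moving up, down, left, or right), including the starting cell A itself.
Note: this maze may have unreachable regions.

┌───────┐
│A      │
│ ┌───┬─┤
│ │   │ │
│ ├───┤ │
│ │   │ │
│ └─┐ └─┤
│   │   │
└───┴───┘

Using BFS/flood-fill to find all reachable cells from A:
Maze size: 4 × 4 = 16 total cells
8 cell(s) are walled off and cannot be reached from A.
Reachable cells: 8

Reachable region (· marks reachable cells):

┌───────┐
│A · · ·│
│ ┌───┬─┤
│·│   │ │
│ ├───┤ │
│·│   │ │
│ └─┐ └─┤
│· ·│   │
└───┴───┘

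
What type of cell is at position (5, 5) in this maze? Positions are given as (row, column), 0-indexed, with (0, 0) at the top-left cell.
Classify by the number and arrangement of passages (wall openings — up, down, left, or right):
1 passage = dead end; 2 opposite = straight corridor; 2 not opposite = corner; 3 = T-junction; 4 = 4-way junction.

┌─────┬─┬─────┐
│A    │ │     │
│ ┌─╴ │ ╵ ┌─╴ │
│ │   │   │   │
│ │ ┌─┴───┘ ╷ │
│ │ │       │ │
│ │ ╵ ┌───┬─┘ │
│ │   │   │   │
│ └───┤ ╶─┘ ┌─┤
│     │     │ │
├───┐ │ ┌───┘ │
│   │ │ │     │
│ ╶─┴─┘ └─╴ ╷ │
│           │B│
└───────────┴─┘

Checking cell at (5, 5):
Number of passages: 3
Cell type: T-junction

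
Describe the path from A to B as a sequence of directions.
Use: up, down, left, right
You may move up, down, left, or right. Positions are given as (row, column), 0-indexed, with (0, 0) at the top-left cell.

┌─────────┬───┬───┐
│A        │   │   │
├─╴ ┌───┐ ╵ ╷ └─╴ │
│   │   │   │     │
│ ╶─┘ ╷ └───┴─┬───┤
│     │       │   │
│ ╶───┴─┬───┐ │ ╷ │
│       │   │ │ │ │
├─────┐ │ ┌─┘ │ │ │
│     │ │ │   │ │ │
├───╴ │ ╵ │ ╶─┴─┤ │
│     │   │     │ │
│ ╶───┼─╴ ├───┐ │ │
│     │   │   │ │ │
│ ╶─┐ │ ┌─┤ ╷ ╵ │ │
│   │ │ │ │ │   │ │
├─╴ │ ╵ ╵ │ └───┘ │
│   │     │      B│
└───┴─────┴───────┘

Finding the path and converting it to directions:
Path through cells: (0,0) → (0,1) → (1,1) → (1,0) → (2,0) → (2,1) → (2,2) → (1,2) → (1,3) → (2,3) → (2,4) → (2,5) → (2,6) → (3,6) → (4,6) → (4,5) → (5,5) → (5,6) → (5,7) → (6,7) → (7,7) → (7,6) → (6,6) → (6,5) → (7,5) → (8,5) → (8,6) → (8,7) → (8,8)
Directions: right, down, left, down, right, right, up, right, down, right, right, right, down, down, left, down, right, right, down, down, left, up, left, down, down, right, right, right

Solution:

┌─────────┬───┬───┐
│A ↓      │   │   │
├─╴ ┌───┐ ╵ ╷ └─╴ │
│↓ ↲│↱ ↓│   │     │
│ ╶─┘ ╷ └───┴─┬───┤
│↳ → ↑│↳ → → ↓│   │
│ ╶───┴─┬───┐ │ ╷ │
│       │   │↓│ │ │
├─────┐ │ ┌─┘ │ │ │
│     │ │ │↓ ↲│ │ │
├───╴ │ ╵ │ ╶─┴─┤ │
│     │   │↳ → ↓│ │
│ ╶───┼─╴ ├───┐ │ │
│     │   │↓ ↰│↓│ │
│ ╶─┐ │ ┌─┤ ╷ ╵ │ │
│   │ │ │ │↓│↑ ↲│ │
├─╴ │ ╵ ╵ │ └───┘ │
│   │     │↳ → → B│
└───┴─────┴───────┘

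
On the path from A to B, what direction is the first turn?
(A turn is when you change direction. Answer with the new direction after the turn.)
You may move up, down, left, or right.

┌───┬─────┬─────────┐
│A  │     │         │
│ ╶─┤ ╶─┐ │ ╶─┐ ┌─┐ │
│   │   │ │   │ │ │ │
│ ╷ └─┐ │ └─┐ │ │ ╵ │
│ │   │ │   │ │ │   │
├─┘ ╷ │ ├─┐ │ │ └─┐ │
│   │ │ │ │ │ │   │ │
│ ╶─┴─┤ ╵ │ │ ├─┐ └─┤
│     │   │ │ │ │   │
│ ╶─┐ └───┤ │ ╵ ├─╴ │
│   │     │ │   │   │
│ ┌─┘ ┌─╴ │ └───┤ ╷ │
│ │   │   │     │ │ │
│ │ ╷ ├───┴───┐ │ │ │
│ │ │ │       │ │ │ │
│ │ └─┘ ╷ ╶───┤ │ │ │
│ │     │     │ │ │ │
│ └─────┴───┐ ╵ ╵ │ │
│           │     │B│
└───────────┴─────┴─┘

Directions: down, right, down, down, left, down, right, right, down, down, left, down, down, right, right, up, right, down, right, right, down, right, right, up, up, up, up, right, down, down, down, down
First turn direction: right

Solution:

┌───┬─────┬─────────┐
│A  │     │         │
│ ╶─┤ ╶─┐ │ ╶─┐ ┌─┐ │
│↳ ↓│   │ │   │ │ │ │
│ ╷ └─┐ │ └─┐ │ │ ╵ │
│ │↓  │ │   │ │ │   │
├─┘ ╷ │ ├─┐ │ │ └─┐ │
│↓ ↲│ │ │ │ │ │   │ │
│ ╶─┴─┤ ╵ │ │ ├─┐ └─┤
│↳ → ↓│   │ │ │ │   │
│ ╶─┐ └───┤ │ ╵ ├─╴ │
│   │↓    │ │   │↱ ↓│
│ ┌─┘ ┌─╴ │ └───┤ ╷ │
│ │↓ ↲│   │     │↑│↓│
│ │ ╷ ├───┴───┐ │ │ │
│ │↓│ │↱ ↓    │ │↑│↓│
│ │ └─┘ ╷ ╶───┤ │ │ │
│ │↳ → ↑│↳ → ↓│ │↑│↓│
│ └─────┴───┐ ╵ ╵ │ │
│           │↳ → ↑│B│
└───────────┴─────┴─┘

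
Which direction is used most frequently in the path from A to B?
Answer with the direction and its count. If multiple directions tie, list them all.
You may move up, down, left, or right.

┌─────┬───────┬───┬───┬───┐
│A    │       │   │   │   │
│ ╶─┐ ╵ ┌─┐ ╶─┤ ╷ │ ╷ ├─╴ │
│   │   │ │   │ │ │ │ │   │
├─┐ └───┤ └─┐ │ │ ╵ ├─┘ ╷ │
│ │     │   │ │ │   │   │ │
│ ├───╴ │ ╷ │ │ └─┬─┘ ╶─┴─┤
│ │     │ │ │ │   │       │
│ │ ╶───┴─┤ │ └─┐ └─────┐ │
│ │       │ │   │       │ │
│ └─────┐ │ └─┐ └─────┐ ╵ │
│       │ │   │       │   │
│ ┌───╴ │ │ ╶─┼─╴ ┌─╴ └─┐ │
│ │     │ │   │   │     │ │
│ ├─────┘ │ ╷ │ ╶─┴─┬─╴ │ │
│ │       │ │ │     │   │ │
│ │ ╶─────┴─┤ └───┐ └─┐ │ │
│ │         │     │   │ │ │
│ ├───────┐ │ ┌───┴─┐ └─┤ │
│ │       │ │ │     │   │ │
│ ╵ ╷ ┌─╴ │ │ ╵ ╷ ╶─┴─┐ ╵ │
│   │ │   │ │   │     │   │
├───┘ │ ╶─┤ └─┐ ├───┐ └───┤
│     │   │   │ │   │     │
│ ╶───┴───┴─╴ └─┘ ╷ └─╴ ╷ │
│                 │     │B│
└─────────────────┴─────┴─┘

Directions: down, right, down, right, right, down, left, left, down, right, right, right, down, down, down, left, left, left, down, right, right, right, right, down, down, down, right, down, right, right, up, right, down, right, right, up, right, down
Counts: {'down': 14, 'right': 17, 'left': 5, 'up': 2}
Most common: right (17 times)

Solution:

┌─────┬───────┬───┬───┬───┐
│A    │       │   │   │   │
│ ╶─┐ ╵ ┌─┐ ╶─┤ ╷ │ ╷ ├─╴ │
│↳ ↓│   │ │   │ │ │ │ │   │
├─┐ └───┤ └─┐ │ │ ╵ ├─┘ ╷ │
│ │↳ → ↓│   │ │ │   │   │ │
│ ├───╴ │ ╷ │ │ └─┬─┘ ╶─┴─┤
│ │↓ ← ↲│ │ │ │   │       │
│ │ ╶───┴─┤ │ └─┐ └─────┐ │
│ │↳ → → ↓│ │   │       │ │
│ └─────┐ │ └─┐ └─────┐ ╵ │
│       │↓│   │       │   │
│ ┌───╴ │ │ ╶─┼─╴ ┌─╴ └─┐ │
│ │     │↓│   │   │     │ │
│ ├─────┘ │ ╷ │ ╶─┴─┬─╴ │ │
│ │↓ ← ← ↲│ │ │     │   │ │
│ │ ╶─────┴─┤ └───┐ └─┐ │ │
│ │↳ → → → ↓│     │   │ │ │
│ ├───────┐ │ ┌───┴─┐ └─┤ │
│ │       │↓│ │     │   │ │
│ ╵ ╷ ┌─╴ │ │ ╵ ╷ ╶─┴─┐ ╵ │
│   │ │   │↓│   │     │   │
├───┘ │ ╶─┤ └─┐ ├───┐ └───┤
│     │   │↳ ↓│ │↱ ↓│  ↱ ↓│
│ ╶───┴───┴─╴ └─┘ ╷ └─╴ ╷ │
│            ↳ → ↑│↳ → ↑│B│
└─────────────────┴─────┴─┘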